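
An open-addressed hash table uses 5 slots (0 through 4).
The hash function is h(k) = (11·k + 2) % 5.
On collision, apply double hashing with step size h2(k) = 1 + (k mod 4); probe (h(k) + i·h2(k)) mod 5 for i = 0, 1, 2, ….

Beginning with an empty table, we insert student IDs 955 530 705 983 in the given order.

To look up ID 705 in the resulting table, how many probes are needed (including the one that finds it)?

2

955 hashes to 2; slot 2 is free => place at 2.
530 hashes to 2, h2=3; 2 taken => place at 0.
705 hashes to 2, h2=2; 2 taken => place at 4.
983 hashes to 0, h2=4; 0,4 taken => place at 3.
Table: [530, ∅, 955, 983, 705]
Lookup 705: h=2, h2=2, probe 2,4 → found at 4.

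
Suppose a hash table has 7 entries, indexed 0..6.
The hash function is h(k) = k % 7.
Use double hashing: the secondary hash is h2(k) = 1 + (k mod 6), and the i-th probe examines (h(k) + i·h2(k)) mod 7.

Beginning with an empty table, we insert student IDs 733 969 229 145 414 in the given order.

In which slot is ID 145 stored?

733: h=5 -> slot 5
969: h=3 -> slot 3
229: h=5, h2=2, probe 5,0 -> slot 0
145: h=5, h2=2, probe 5,0,2 -> slot 2
414: h=1 -> slot 1
Table: [229, 414, 145, 969, ., 733, .]

2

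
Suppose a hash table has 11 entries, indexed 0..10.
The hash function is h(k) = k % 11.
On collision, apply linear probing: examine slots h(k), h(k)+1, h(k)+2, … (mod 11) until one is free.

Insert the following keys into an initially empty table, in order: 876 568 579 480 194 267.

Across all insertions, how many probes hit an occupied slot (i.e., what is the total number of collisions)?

876: h=7 => slot 7
568: h=7, probe 7,8 => slot 8
579: h=7, probe 7,8,9 => slot 9
480: h=7, probe 7,8,9,10 => slot 10
194: h=7, probe 7,8,9,10,0 => slot 0
267: h=3 => slot 3
Table: [194, ∅, ∅, 267, ∅, ∅, ∅, 876, 568, 579, 480]

10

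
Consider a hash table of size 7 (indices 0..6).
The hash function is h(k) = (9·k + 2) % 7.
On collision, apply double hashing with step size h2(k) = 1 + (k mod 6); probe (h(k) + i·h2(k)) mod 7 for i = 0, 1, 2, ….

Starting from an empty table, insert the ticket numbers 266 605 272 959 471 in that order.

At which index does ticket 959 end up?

Insert 266: h=2, slot 2 empty → index 2.
Insert 605: h=1, slot 1 empty → index 1.
Insert 272: h=0, slot 0 empty → index 0.
Insert 959: h=2, h2=6, slots 2,1,0 occupied → index 6.
Insert 471: h=6, h2=4, slot 6 occupied → index 3.
Table: [272, 605, 266, 471, _, _, 959]

6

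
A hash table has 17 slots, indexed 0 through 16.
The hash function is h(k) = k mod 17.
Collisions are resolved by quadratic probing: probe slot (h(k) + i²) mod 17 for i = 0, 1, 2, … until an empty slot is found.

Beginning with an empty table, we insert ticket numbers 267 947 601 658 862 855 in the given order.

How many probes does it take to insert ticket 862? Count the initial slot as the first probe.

4

267: h=12 => slot 12
947: h=12, probe 12,13 => slot 13
601: h=6 => slot 6
658: h=12, probe 12,13,16 => slot 16
862: h=12, probe 12,13,16,4 => slot 4
855: h=5 => slot 5
Table: [., ., ., ., 862, 855, 601, ., ., ., ., ., 267, 947, ., ., 658]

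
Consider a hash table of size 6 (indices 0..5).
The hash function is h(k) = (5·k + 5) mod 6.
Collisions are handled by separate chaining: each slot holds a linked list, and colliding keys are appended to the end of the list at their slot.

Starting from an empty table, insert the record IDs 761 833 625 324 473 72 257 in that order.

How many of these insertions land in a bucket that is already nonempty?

4

761 -> bucket 0
833 -> bucket 0 (collision)
625 -> bucket 4
324 -> bucket 5
473 -> bucket 0 (collision)
72 -> bucket 5 (collision)
257 -> bucket 0 (collision)
Final buckets:
0: 761 -> 833 -> 473 -> 257
1: -
2: -
3: -
4: 625
5: 324 -> 72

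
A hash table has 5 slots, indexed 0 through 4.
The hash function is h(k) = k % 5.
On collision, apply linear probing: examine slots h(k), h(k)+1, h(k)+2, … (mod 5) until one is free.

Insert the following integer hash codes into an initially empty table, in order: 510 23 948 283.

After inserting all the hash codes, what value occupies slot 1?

510: h=0 → slot 0
23: h=3 → slot 3
948: h=3, probe 3,4 → slot 4
283: h=3, probe 3,4,0,1 → slot 1
Table: [510, 283, _, 23, 948]

283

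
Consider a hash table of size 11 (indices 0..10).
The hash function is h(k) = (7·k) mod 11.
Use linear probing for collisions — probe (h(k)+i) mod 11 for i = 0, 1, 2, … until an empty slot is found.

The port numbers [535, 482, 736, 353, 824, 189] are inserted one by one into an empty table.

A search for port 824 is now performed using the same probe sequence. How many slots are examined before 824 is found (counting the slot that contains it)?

3

535 hashes to 5; slot 5 is free => place at 5.
482 hashes to 8; slot 8 is free => place at 8.
736 hashes to 4; slot 4 is free => place at 4.
353 hashes to 7; slot 7 is free => place at 7.
824 hashes to 4; 4,5 taken => place at 6.
189 hashes to 3; slot 3 is free => place at 3.
Table: [., ., ., 189, 736, 535, 824, 353, 482, ., .]
Lookup 824: h=4, probe 4,5,6 → found at 6.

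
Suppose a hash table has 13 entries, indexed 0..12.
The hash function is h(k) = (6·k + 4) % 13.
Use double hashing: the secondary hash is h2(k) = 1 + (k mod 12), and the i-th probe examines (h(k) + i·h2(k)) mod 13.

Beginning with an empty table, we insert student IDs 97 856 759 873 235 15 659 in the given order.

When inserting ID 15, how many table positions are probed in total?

2

97 hashes to 1; slot 1 is free => place at 1.
856 hashes to 5; slot 5 is free => place at 5.
759 hashes to 8; slot 8 is free => place at 8.
873 hashes to 3; slot 3 is free => place at 3.
235 hashes to 10; slot 10 is free => place at 10.
15 hashes to 3, h2=4; 3 taken => place at 7.
659 hashes to 6; slot 6 is free => place at 6.
Table: [_, 97, _, 873, _, 856, 659, 15, 759, _, 235, _, _]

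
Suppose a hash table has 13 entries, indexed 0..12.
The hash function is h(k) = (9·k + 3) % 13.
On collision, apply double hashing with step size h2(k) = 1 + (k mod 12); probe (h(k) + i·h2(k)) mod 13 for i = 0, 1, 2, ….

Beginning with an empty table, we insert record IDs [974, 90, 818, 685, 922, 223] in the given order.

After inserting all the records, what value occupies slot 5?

974 hashes to 7; slot 7 is free => place at 7.
90 hashes to 7, h2=7; 7 taken => place at 1.
818 hashes to 7, h2=3; 7 taken => place at 10.
685 hashes to 6; slot 6 is free => place at 6.
922 hashes to 7, h2=11; 7 taken => place at 5.
223 hashes to 8; slot 8 is free => place at 8.
Table: [., 90, ., ., ., 922, 685, 974, 223, ., 818, ., .]

922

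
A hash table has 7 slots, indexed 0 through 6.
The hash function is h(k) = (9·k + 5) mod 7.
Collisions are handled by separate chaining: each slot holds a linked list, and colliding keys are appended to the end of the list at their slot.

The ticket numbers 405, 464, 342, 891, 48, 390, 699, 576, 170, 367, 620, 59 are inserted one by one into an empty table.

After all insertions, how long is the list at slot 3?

4

405 → bucket 3
464 → bucket 2
342 → bucket 3 (collision)
891 → bucket 2 (collision)
48 → bucket 3 (collision)
390 → bucket 1
699 → bucket 3 (collision)
576 → bucket 2 (collision)
170 → bucket 2 (collision)
367 → bucket 4
620 → bucket 6
59 → bucket 4 (collision)
Final buckets:
0: ∅
1: 390
2: 464 -> 891 -> 576 -> 170
3: 405 -> 342 -> 48 -> 699
4: 367 -> 59
5: ∅
6: 620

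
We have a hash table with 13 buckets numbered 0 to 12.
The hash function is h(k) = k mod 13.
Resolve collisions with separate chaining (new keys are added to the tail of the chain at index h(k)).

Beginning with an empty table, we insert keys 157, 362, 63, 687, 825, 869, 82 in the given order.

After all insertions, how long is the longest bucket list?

Insert 157: h=1, bucket 1 empty → new chain.
Insert 362: h=11, bucket 11 empty → new chain.
Insert 63: h=11, bucket 11 nonempty → append to chain.
Insert 687: h=11, bucket 11 nonempty → append to chain.
Insert 825: h=6, bucket 6 empty → new chain.
Insert 869: h=11, bucket 11 nonempty → append to chain.
Insert 82: h=4, bucket 4 empty → new chain.
Final buckets:
0: .
1: 157
2: .
3: .
4: 82
5: .
6: 825
7: .
8: .
9: .
10: .
11: 362 -> 63 -> 687 -> 869
12: .

4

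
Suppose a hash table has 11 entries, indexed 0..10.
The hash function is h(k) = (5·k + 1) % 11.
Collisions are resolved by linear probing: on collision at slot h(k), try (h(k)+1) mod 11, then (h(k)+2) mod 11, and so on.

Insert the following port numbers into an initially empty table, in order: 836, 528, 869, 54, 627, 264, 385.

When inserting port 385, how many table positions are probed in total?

836 hashes to 1; slot 1 is free => place at 1.
528 hashes to 1; 1 taken => place at 2.
869 hashes to 1; 1,2 taken => place at 3.
54 hashes to 7; slot 7 is free => place at 7.
627 hashes to 1; 1,2,3 taken => place at 4.
264 hashes to 1; 1,2,3,4 taken => place at 5.
385 hashes to 1; 1,2,3,4,5 taken => place at 6.
Table: [., 836, 528, 869, 627, 264, 385, 54, ., ., .]

6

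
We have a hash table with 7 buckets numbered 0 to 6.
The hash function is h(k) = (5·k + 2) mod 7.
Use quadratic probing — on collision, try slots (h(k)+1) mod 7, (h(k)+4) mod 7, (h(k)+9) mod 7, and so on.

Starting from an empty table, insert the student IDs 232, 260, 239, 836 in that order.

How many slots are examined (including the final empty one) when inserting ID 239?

3

232: h=0 → slot 0
260: h=0, probe 0,1 → slot 1
239: h=0, probe 0,1,4 → slot 4
836: h=3 → slot 3
Table: [232, 260, -, 836, 239, -, -]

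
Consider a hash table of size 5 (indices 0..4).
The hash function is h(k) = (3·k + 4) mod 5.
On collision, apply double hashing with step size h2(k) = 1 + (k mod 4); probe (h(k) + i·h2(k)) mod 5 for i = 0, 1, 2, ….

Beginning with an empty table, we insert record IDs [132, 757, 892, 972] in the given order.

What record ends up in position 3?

132: h=0 -> slot 0
757: h=0, h2=2, probe 0,2 -> slot 2
892: h=0, h2=1, probe 0,1 -> slot 1
972: h=0, h2=1, probe 0,1,2,3 -> slot 3
Table: [132, 892, 757, 972, ∅]

972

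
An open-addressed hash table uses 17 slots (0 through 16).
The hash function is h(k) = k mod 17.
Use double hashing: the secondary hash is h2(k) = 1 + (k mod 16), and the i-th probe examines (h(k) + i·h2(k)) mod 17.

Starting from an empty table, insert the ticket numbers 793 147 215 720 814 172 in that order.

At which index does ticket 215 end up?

2

Insert 793: h=11, slot 11 empty -> index 11.
Insert 147: h=11, h2=4, slot 11 occupied -> index 15.
Insert 215: h=11, h2=8, slot 11 occupied -> index 2.
Insert 720: h=6, slot 6 empty -> index 6.
Insert 814: h=15, h2=15, slot 15 occupied -> index 13.
Insert 172: h=2, h2=13, slots 2,15,11 occupied -> index 7.
Table: [—, —, 215, —, —, —, 720, 172, —, —, —, 793, —, 814, —, 147, —]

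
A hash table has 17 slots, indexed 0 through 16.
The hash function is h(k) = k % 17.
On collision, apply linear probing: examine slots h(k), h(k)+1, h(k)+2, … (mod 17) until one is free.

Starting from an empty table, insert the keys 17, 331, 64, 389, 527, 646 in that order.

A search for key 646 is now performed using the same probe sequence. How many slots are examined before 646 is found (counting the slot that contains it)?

3

17 hashes to 0; slot 0 is free => place at 0.
331 hashes to 8; slot 8 is free => place at 8.
64 hashes to 13; slot 13 is free => place at 13.
389 hashes to 15; slot 15 is free => place at 15.
527 hashes to 0; 0 taken => place at 1.
646 hashes to 0; 0,1 taken => place at 2.
Table: [17, 527, 646, -, -, -, -, -, 331, -, -, -, -, 64, -, 389, -]
Lookup 646: h=0, probe 0,1,2 → found at 2.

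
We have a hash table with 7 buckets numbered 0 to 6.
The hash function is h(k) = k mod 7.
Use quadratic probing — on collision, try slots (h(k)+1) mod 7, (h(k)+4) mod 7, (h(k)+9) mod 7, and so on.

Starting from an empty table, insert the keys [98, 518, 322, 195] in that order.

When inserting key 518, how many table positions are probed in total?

2

98 hashes to 0; slot 0 is free => place at 0.
518 hashes to 0; 0 taken => place at 1.
322 hashes to 0; 0,1 taken => place at 4.
195 hashes to 6; slot 6 is free => place at 6.
Table: [98, 518, ., ., 322, ., 195]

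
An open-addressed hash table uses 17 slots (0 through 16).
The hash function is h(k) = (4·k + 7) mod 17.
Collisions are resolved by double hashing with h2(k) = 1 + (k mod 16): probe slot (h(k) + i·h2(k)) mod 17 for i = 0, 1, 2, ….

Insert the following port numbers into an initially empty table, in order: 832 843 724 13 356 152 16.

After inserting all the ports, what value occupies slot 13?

832 hashes to 3; slot 3 is free => place at 3.
843 hashes to 13; slot 13 is free => place at 13.
724 hashes to 13, h2=5; 13 taken => place at 1.
13 hashes to 8; slot 8 is free => place at 8.
356 hashes to 3, h2=5; 3,8,13,1 taken => place at 6.
152 hashes to 3, h2=9; 3 taken => place at 12.
16 hashes to 3, h2=1; 3 taken => place at 4.
Table: [-, 724, -, 832, 16, -, 356, -, 13, -, -, -, 152, 843, -, -, -]

843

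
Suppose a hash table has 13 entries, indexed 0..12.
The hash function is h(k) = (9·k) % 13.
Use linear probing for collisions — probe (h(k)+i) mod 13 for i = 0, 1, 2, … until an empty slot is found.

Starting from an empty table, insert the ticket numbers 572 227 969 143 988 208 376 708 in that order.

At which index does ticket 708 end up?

6

572: h=0 → slot 0
227: h=2 → slot 2
969: h=11 → slot 11
143: h=0, probe 0,1 → slot 1
988: h=0, probe 0,1,2,3 → slot 3
208: h=0, probe 0,1,2,3,4 → slot 4
376: h=4, probe 4,5 → slot 5
708: h=2, probe 2,3,4,5,6 → slot 6
Table: [572, 143, 227, 988, 208, 376, 708, —, —, —, —, 969, —]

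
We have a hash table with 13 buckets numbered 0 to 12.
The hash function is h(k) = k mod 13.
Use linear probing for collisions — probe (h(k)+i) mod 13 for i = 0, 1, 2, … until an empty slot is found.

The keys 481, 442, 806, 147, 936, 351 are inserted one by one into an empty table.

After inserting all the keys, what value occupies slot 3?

Insert 481: h=0, slot 0 empty -> index 0.
Insert 442: h=0, slot 0 occupied -> index 1.
Insert 806: h=0, slots 0,1 occupied -> index 2.
Insert 147: h=4, slot 4 empty -> index 4.
Insert 936: h=0, slots 0,1,2 occupied -> index 3.
Insert 351: h=0, slots 0,1,2,3,4 occupied -> index 5.
Table: [481, 442, 806, 936, 147, 351, -, -, -, -, -, -, -]

936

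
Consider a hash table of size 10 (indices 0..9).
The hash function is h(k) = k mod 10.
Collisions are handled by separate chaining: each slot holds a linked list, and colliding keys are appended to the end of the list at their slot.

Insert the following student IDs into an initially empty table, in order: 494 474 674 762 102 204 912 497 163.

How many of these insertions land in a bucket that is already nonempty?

Insert 494: h=4, bucket 4 empty -> new chain.
Insert 474: h=4, bucket 4 nonempty -> append to chain.
Insert 674: h=4, bucket 4 nonempty -> append to chain.
Insert 762: h=2, bucket 2 empty -> new chain.
Insert 102: h=2, bucket 2 nonempty -> append to chain.
Insert 204: h=4, bucket 4 nonempty -> append to chain.
Insert 912: h=2, bucket 2 nonempty -> append to chain.
Insert 497: h=7, bucket 7 empty -> new chain.
Insert 163: h=3, bucket 3 empty -> new chain.
Final buckets:
0: -
1: -
2: 762 -> 102 -> 912
3: 163
4: 494 -> 474 -> 674 -> 204
5: -
6: -
7: 497
8: -
9: -

5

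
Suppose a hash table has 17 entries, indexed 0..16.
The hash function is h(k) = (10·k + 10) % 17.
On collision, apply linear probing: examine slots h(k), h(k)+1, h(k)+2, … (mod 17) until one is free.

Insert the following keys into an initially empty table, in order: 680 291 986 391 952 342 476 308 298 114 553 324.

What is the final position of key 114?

680 hashes to 10; slot 10 is free → place at 10.
291 hashes to 13; slot 13 is free → place at 13.
986 hashes to 10; 10 taken → place at 11.
391 hashes to 10; 10,11 taken → place at 12.
952 hashes to 10; 10,11,12,13 taken → place at 14.
342 hashes to 13; 13,14 taken → place at 15.
476 hashes to 10; 10,11,12,13,14,15 taken → place at 16.
308 hashes to 13; 13,14,15,16 taken → place at 0.
298 hashes to 15; 15,16,0 taken → place at 1.
114 hashes to 11; 11,12,13,14,15,16,0,1 taken → place at 2.
553 hashes to 15; 15,16,0,1,2 taken → place at 3.
324 hashes to 3; 3 taken → place at 4.
Table: [308, 298, 114, 553, 324, _, _, _, _, _, 680, 986, 391, 291, 952, 342, 476]

2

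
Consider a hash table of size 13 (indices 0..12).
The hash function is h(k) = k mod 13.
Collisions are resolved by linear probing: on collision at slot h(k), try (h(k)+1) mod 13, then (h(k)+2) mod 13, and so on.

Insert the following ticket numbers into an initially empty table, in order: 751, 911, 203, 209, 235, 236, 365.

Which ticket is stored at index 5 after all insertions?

365

751: h=10 => slot 10
911: h=1 => slot 1
203: h=8 => slot 8
209: h=1, probe 1,2 => slot 2
235: h=1, probe 1,2,3 => slot 3
236: h=2, probe 2,3,4 => slot 4
365: h=1, probe 1,2,3,4,5 => slot 5
Table: [-, 911, 209, 235, 236, 365, -, -, 203, -, 751, -, -]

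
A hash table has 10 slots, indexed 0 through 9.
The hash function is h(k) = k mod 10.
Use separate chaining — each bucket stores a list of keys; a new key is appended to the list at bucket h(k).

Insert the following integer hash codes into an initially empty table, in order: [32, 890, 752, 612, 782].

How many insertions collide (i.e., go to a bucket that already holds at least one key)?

3

Insert 32: h=2, bucket 2 empty → new chain.
Insert 890: h=0, bucket 0 empty → new chain.
Insert 752: h=2, bucket 2 nonempty → append to chain.
Insert 612: h=2, bucket 2 nonempty → append to chain.
Insert 782: h=2, bucket 2 nonempty → append to chain.
Final buckets:
0: 890
1: —
2: 32 -> 752 -> 612 -> 782
3: —
4: —
5: —
6: —
7: —
8: —
9: —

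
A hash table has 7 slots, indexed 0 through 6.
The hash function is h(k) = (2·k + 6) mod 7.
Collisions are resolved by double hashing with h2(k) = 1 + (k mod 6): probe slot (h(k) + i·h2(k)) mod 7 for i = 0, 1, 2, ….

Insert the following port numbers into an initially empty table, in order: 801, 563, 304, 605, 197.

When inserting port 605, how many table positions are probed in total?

4

801: h=5 → slot 5
563: h=5, h2=6, probe 5,4 → slot 4
304: h=5, h2=5, probe 5,3 → slot 3
605: h=5, h2=6, probe 5,4,3,2 → slot 2
197: h=1 → slot 1
Table: [_, 197, 605, 304, 563, 801, _]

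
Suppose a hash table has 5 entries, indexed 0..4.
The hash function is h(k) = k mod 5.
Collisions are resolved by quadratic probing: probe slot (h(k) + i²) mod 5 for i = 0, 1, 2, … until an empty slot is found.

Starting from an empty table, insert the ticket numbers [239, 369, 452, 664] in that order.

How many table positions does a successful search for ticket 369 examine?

2

239: h=4 -> slot 4
369: h=4, probe 4,0 -> slot 0
452: h=2 -> slot 2
664: h=4, probe 4,0,3 -> slot 3
Table: [369, ., 452, 664, 239]
Lookup 369: h=4, probe 4,0 → found at 0.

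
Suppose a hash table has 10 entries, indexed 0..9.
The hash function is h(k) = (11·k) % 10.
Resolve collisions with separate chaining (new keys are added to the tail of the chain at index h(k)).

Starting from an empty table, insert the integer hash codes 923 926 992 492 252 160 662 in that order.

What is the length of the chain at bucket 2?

4

Insert 923: h=3, bucket 3 empty → new chain.
Insert 926: h=6, bucket 6 empty → new chain.
Insert 992: h=2, bucket 2 empty → new chain.
Insert 492: h=2, bucket 2 nonempty → append to chain.
Insert 252: h=2, bucket 2 nonempty → append to chain.
Insert 160: h=0, bucket 0 empty → new chain.
Insert 662: h=2, bucket 2 nonempty → append to chain.
Final buckets:
0: 160
1: -
2: 992 -> 492 -> 252 -> 662
3: 923
4: -
5: -
6: 926
7: -
8: -
9: -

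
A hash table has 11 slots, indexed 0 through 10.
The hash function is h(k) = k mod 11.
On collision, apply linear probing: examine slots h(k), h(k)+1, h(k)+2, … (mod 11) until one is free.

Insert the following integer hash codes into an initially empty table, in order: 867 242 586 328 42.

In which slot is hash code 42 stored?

Insert 867: h=9, slot 9 empty -> index 9.
Insert 242: h=0, slot 0 empty -> index 0.
Insert 586: h=3, slot 3 empty -> index 3.
Insert 328: h=9, slot 9 occupied -> index 10.
Insert 42: h=9, slots 9,10,0 occupied -> index 1.
Table: [242, 42, _, 586, _, _, _, _, _, 867, 328]

1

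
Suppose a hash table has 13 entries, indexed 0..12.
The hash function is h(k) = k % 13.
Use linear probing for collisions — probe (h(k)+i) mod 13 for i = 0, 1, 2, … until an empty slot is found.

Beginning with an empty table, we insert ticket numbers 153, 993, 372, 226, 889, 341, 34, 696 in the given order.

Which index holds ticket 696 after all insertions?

11

153 hashes to 10; slot 10 is free => place at 10.
993 hashes to 5; slot 5 is free => place at 5.
372 hashes to 8; slot 8 is free => place at 8.
226 hashes to 5; 5 taken => place at 6.
889 hashes to 5; 5,6 taken => place at 7.
341 hashes to 3; slot 3 is free => place at 3.
34 hashes to 8; 8 taken => place at 9.
696 hashes to 7; 7,8,9,10 taken => place at 11.
Table: [-, -, -, 341, -, 993, 226, 889, 372, 34, 153, 696, -]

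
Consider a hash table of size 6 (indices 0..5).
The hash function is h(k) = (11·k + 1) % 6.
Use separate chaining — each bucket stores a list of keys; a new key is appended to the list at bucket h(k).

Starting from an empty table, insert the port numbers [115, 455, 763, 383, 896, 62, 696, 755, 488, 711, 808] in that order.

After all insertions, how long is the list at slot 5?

Insert 115: h=0, bucket 0 empty → new chain.
Insert 455: h=2, bucket 2 empty → new chain.
Insert 763: h=0, bucket 0 nonempty → append to chain.
Insert 383: h=2, bucket 2 nonempty → append to chain.
Insert 896: h=5, bucket 5 empty → new chain.
Insert 62: h=5, bucket 5 nonempty → append to chain.
Insert 696: h=1, bucket 1 empty → new chain.
Insert 755: h=2, bucket 2 nonempty → append to chain.
Insert 488: h=5, bucket 5 nonempty → append to chain.
Insert 711: h=4, bucket 4 empty → new chain.
Insert 808: h=3, bucket 3 empty → new chain.
Final buckets:
0: 115 -> 763
1: 696
2: 455 -> 383 -> 755
3: 808
4: 711
5: 896 -> 62 -> 488

3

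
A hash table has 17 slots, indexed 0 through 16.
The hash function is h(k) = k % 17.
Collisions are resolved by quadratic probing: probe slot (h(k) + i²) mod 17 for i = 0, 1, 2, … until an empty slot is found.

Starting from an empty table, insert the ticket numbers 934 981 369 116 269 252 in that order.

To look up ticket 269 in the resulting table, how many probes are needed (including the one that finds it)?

2

Insert 934: h=16, slot 16 empty → index 16.
Insert 981: h=12, slot 12 empty → index 12.
Insert 369: h=12, slot 12 occupied → index 13.
Insert 116: h=14, slot 14 empty → index 14.
Insert 269: h=14, slot 14 occupied → index 15.
Insert 252: h=14, slots 14,15 occupied → index 1.
Table: [—, 252, —, —, —, —, —, —, —, —, —, —, 981, 369, 116, 269, 934]
Lookup 269: h=14, probe 14,15 → found at 15.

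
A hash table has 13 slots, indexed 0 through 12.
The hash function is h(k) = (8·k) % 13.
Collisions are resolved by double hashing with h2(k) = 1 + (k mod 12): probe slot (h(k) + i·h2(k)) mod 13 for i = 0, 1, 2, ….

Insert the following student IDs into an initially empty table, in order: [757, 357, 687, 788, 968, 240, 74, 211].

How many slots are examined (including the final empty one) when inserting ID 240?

757: h=11 => slot 11
357: h=9 => slot 9
687: h=10 => slot 10
788: h=12 => slot 12
968: h=9, h2=9, probe 9,5 => slot 5
240: h=9, h2=1, probe 9,10,11,12,0 => slot 0
74: h=7 => slot 7
211: h=11, h2=8, probe 11,6 => slot 6
Table: [240, ∅, ∅, ∅, ∅, 968, 211, 74, ∅, 357, 687, 757, 788]

5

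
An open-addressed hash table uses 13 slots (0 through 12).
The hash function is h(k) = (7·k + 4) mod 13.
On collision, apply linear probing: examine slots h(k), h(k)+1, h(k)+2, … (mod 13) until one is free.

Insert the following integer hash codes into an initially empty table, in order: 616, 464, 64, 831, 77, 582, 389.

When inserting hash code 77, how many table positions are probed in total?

3

Insert 616: h=0, slot 0 empty → index 0.
Insert 464: h=2, slot 2 empty → index 2.
Insert 64: h=10, slot 10 empty → index 10.
Insert 831: h=10, slot 10 occupied → index 11.
Insert 77: h=10, slots 10,11 occupied → index 12.
Insert 582: h=9, slot 9 empty → index 9.
Insert 389: h=10, slots 10,11,12,0 occupied → index 1.
Table: [616, 389, 464, ., ., ., ., ., ., 582, 64, 831, 77]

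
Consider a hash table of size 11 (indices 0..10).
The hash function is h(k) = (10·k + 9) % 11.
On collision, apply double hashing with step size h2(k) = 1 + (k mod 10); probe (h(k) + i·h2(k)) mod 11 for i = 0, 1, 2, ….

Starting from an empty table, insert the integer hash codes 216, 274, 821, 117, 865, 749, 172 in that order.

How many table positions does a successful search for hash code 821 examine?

Insert 216: h=2, slot 2 empty → index 2.
Insert 274: h=10, slot 10 empty → index 10.
Insert 821: h=2, h2=2, slot 2 occupied → index 4.
Insert 117: h=2, h2=8, slots 2,10 occupied → index 7.
Insert 865: h=2, h2=6, slot 2 occupied → index 8.
Insert 749: h=8, h2=10, slots 8,7 occupied → index 6.
Insert 172: h=2, h2=3, slot 2 occupied → index 5.
Table: [_, _, 216, _, 821, 172, 749, 117, 865, _, 274]
Lookup 821: h=2, h2=2, probe 2,4 → found at 4.

2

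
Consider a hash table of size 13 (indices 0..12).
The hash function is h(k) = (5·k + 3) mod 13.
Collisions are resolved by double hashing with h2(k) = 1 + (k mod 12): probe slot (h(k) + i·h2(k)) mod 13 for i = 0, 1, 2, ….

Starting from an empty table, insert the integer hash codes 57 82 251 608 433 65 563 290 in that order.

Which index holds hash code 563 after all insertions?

8

Insert 57: h=2, slot 2 empty -> index 2.
Insert 82: h=10, slot 10 empty -> index 10.
Insert 251: h=10, h2=12, slot 10 occupied -> index 9.
Insert 608: h=1, slot 1 empty -> index 1.
Insert 433: h=10, h2=2, slot 10 occupied -> index 12.
Insert 65: h=3, slot 3 empty -> index 3.
Insert 563: h=10, h2=12, slots 10,9 occupied -> index 8.
Insert 290: h=10, h2=3, slot 10 occupied -> index 0.
Table: [290, 608, 57, 65, _, _, _, _, 563, 251, 82, _, 433]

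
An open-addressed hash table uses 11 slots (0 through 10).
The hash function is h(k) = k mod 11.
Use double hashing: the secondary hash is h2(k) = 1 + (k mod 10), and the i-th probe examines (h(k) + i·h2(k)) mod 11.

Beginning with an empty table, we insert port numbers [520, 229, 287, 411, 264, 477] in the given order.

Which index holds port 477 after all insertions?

6

520 hashes to 3; slot 3 is free => place at 3.
229 hashes to 9; slot 9 is free => place at 9.
287 hashes to 1; slot 1 is free => place at 1.
411 hashes to 4; slot 4 is free => place at 4.
264 hashes to 0; slot 0 is free => place at 0.
477 hashes to 4, h2=8; 4,1,9 taken => place at 6.
Table: [264, 287, ., 520, 411, ., 477, ., ., 229, .]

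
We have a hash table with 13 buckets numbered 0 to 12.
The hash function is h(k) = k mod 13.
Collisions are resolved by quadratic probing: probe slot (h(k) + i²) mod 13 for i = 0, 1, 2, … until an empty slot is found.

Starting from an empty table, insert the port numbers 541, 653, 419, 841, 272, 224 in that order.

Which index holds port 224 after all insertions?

7

Insert 541: h=8, slot 8 empty → index 8.
Insert 653: h=3, slot 3 empty → index 3.
Insert 419: h=3, slot 3 occupied → index 4.
Insert 841: h=9, slot 9 empty → index 9.
Insert 272: h=12, slot 12 empty → index 12.
Insert 224: h=3, slots 3,4 occupied → index 7.
Table: [-, -, -, 653, 419, -, -, 224, 541, 841, -, -, 272]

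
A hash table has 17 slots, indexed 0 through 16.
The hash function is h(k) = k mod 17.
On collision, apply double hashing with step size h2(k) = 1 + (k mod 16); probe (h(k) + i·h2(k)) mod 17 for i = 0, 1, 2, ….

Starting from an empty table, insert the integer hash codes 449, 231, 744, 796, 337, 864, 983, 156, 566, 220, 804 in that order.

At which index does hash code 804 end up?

1

449 hashes to 7; slot 7 is free → place at 7.
231 hashes to 10; slot 10 is free → place at 10.
744 hashes to 13; slot 13 is free → place at 13.
796 hashes to 14; slot 14 is free → place at 14.
337 hashes to 14, h2=2; 14 taken → place at 16.
864 hashes to 14, h2=1; 14 taken → place at 15.
983 hashes to 14, h2=8; 14 taken → place at 5.
156 hashes to 3; slot 3 is free → place at 3.
566 hashes to 5, h2=7; 5 taken → place at 12.
220 hashes to 16, h2=13; 16,12 taken → place at 8.
804 hashes to 5, h2=5; 5,10,15,3,8,13 taken → place at 1.
Table: [., 804, ., 156, ., 983, ., 449, 220, ., 231, ., 566, 744, 796, 864, 337]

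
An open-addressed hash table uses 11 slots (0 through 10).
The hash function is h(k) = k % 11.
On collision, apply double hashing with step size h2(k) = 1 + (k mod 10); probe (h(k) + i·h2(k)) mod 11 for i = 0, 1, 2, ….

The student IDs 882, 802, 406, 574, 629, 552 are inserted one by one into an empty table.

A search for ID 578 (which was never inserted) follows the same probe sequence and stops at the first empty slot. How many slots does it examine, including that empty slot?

2

882: h=2 -> slot 2
802: h=10 -> slot 10
406: h=10, h2=7, probe 10,6 -> slot 6
574: h=2, h2=5, probe 2,7 -> slot 7
629: h=2, h2=10, probe 2,1 -> slot 1
552: h=2, h2=3, probe 2,5 -> slot 5
Table: [∅, 629, 882, ∅, ∅, 552, 406, 574, ∅, ∅, 802]
Lookup 578: h=6, h2=9, probe 6,4 → slot 4 empty, not found.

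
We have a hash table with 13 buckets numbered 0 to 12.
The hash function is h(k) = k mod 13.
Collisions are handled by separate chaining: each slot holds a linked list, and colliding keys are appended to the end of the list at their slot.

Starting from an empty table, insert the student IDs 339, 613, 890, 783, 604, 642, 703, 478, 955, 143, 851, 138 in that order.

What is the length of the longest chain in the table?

4

339 -> bucket 1
613 -> bucket 2
890 -> bucket 6
783 -> bucket 3
604 -> bucket 6 (collision)
642 -> bucket 5
703 -> bucket 1 (collision)
478 -> bucket 10
955 -> bucket 6 (collision)
143 -> bucket 0
851 -> bucket 6 (collision)
138 -> bucket 8
Final buckets:
0: 143
1: 339 -> 703
2: 613
3: 783
4: _
5: 642
6: 890 -> 604 -> 955 -> 851
7: _
8: 138
9: _
10: 478
11: _
12: _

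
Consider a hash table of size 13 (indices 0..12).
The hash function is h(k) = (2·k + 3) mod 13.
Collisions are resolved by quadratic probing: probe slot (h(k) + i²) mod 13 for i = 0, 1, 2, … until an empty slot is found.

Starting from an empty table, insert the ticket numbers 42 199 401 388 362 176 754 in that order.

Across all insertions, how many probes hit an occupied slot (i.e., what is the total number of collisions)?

5

42: h=9 → slot 9
199: h=11 → slot 11
401: h=12 → slot 12
388: h=12, probe 12,0 → slot 0
362: h=12, probe 12,0,3 → slot 3
176: h=4 → slot 4
754: h=3, probe 3,4,7 → slot 7
Table: [388, _, _, 362, 176, _, _, 754, _, 42, _, 199, 401]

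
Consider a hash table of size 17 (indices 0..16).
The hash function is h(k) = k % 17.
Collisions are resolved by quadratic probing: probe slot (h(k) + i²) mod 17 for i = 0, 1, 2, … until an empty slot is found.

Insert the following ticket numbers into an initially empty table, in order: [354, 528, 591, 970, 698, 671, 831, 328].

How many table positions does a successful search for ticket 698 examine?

3

354 hashes to 14; slot 14 is free -> place at 14.
528 hashes to 1; slot 1 is free -> place at 1.
591 hashes to 13; slot 13 is free -> place at 13.
970 hashes to 1; 1 taken -> place at 2.
698 hashes to 1; 1,2 taken -> place at 5.
671 hashes to 8; slot 8 is free -> place at 8.
831 hashes to 15; slot 15 is free -> place at 15.
328 hashes to 5; 5 taken -> place at 6.
Table: [_, 528, 970, _, _, 698, 328, _, 671, _, _, _, _, 591, 354, 831, _]
Lookup 698: h=1, probe 1,2,5 → found at 5.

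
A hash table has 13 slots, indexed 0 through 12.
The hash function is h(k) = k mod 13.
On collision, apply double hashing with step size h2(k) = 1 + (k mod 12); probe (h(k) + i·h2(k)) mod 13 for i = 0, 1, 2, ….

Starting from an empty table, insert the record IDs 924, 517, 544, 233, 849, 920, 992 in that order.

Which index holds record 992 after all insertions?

0

924 hashes to 1; slot 1 is free -> place at 1.
517 hashes to 10; slot 10 is free -> place at 10.
544 hashes to 11; slot 11 is free -> place at 11.
233 hashes to 12; slot 12 is free -> place at 12.
849 hashes to 4; slot 4 is free -> place at 4.
920 hashes to 10, h2=9; 10 taken -> place at 6.
992 hashes to 4, h2=9; 4 taken -> place at 0.
Table: [992, 924, ., ., 849, ., 920, ., ., ., 517, 544, 233]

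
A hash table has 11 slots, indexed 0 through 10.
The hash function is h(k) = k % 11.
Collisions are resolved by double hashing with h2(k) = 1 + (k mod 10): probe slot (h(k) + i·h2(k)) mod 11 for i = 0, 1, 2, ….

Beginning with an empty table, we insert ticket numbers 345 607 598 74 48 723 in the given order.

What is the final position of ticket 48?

9

345 hashes to 4; slot 4 is free -> place at 4.
607 hashes to 2; slot 2 is free -> place at 2.
598 hashes to 4, h2=9; 4,2 taken -> place at 0.
74 hashes to 8; slot 8 is free -> place at 8.
48 hashes to 4, h2=9; 4,2,0 taken -> place at 9.
723 hashes to 8, h2=4; 8 taken -> place at 1.
Table: [598, 723, 607, ., 345, ., ., ., 74, 48, .]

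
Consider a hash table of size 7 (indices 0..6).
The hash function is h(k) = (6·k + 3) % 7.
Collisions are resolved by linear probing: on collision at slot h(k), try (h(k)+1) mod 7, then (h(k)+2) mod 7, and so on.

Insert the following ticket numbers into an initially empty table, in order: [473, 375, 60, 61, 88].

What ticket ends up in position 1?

60

Insert 473: h=6, slot 6 empty -> index 6.
Insert 375: h=6, slot 6 occupied -> index 0.
Insert 60: h=6, slots 6,0 occupied -> index 1.
Insert 61: h=5, slot 5 empty -> index 5.
Insert 88: h=6, slots 6,0,1 occupied -> index 2.
Table: [375, 60, 88, —, —, 61, 473]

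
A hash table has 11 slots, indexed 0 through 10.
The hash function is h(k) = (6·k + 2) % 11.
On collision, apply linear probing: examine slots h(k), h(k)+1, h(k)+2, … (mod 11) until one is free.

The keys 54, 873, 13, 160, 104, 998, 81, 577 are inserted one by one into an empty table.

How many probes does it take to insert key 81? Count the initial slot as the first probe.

54 hashes to 7; slot 7 is free → place at 7.
873 hashes to 4; slot 4 is free → place at 4.
13 hashes to 3; slot 3 is free → place at 3.
160 hashes to 5; slot 5 is free → place at 5.
104 hashes to 10; slot 10 is free → place at 10.
998 hashes to 6; slot 6 is free → place at 6.
81 hashes to 4; 4,5,6,7 taken → place at 8.
577 hashes to 10; 10 taken → place at 0.
Table: [577, _, _, 13, 873, 160, 998, 54, 81, _, 104]

5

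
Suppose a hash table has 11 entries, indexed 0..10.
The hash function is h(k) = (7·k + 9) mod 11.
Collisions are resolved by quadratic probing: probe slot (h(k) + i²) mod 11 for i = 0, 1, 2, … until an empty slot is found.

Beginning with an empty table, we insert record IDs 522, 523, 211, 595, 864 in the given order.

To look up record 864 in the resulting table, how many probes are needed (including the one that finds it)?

Insert 522: h=0, slot 0 empty → index 0.
Insert 523: h=7, slot 7 empty → index 7.
Insert 211: h=1, slot 1 empty → index 1.
Insert 595: h=5, slot 5 empty → index 5.
Insert 864: h=7, slot 7 occupied → index 8.
Table: [522, 211, ∅, ∅, ∅, 595, ∅, 523, 864, ∅, ∅]
Lookup 864: h=7, probe 7,8 → found at 8.

2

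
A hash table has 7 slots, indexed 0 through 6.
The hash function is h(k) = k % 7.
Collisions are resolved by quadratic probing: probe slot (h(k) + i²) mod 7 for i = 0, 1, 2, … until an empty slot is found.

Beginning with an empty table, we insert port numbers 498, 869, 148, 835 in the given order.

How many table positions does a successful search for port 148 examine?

498: h=1 -> slot 1
869: h=1, probe 1,2 -> slot 2
148: h=1, probe 1,2,5 -> slot 5
835: h=2, probe 2,3 -> slot 3
Table: [-, 498, 869, 835, -, 148, -]
Lookup 148: h=1, probe 1,2,5 → found at 5.

3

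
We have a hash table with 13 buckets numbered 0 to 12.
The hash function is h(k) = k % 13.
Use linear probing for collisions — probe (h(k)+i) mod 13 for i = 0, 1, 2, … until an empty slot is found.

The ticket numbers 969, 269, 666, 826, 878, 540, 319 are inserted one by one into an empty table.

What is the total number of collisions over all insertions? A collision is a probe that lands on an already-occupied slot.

Insert 969: h=7, slot 7 empty => index 7.
Insert 269: h=9, slot 9 empty => index 9.
Insert 666: h=3, slot 3 empty => index 3.
Insert 826: h=7, slot 7 occupied => index 8.
Insert 878: h=7, slots 7,8,9 occupied => index 10.
Insert 540: h=7, slots 7,8,9,10 occupied => index 11.
Insert 319: h=7, slots 7,8,9,10,11 occupied => index 12.
Table: [., ., ., 666, ., ., ., 969, 826, 269, 878, 540, 319]

13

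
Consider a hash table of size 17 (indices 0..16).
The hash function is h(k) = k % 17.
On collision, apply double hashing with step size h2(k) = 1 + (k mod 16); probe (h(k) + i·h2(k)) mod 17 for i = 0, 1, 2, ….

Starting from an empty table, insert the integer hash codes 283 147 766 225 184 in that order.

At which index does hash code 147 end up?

283 hashes to 11; slot 11 is free → place at 11.
147 hashes to 11, h2=4; 11 taken → place at 15.
766 hashes to 1; slot 1 is free → place at 1.
225 hashes to 4; slot 4 is free → place at 4.
184 hashes to 14; slot 14 is free → place at 14.
Table: [., 766, ., ., 225, ., ., ., ., ., ., 283, ., ., 184, 147, .]

15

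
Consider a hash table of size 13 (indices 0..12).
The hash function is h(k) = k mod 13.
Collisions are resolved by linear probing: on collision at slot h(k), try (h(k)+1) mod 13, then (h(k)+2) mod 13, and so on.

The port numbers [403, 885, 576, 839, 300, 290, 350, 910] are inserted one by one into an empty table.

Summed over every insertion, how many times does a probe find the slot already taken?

403 hashes to 0; slot 0 is free => place at 0.
885 hashes to 1; slot 1 is free => place at 1.
576 hashes to 4; slot 4 is free => place at 4.
839 hashes to 7; slot 7 is free => place at 7.
300 hashes to 1; 1 taken => place at 2.
290 hashes to 4; 4 taken => place at 5.
350 hashes to 12; slot 12 is free => place at 12.
910 hashes to 0; 0,1,2 taken => place at 3.
Table: [403, 885, 300, 910, 576, 290, —, 839, —, —, —, —, 350]

5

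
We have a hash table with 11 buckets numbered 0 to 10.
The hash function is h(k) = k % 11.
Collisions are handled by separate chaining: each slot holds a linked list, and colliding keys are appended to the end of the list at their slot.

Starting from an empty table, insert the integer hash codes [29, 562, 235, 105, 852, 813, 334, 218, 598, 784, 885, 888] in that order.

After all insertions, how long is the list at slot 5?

Insert 29: h=7, bucket 7 empty → new chain.
Insert 562: h=1, bucket 1 empty → new chain.
Insert 235: h=4, bucket 4 empty → new chain.
Insert 105: h=6, bucket 6 empty → new chain.
Insert 852: h=5, bucket 5 empty → new chain.
Insert 813: h=10, bucket 10 empty → new chain.
Insert 334: h=4, bucket 4 nonempty → append to chain.
Insert 218: h=9, bucket 9 empty → new chain.
Insert 598: h=4, bucket 4 nonempty → append to chain.
Insert 784: h=3, bucket 3 empty → new chain.
Insert 885: h=5, bucket 5 nonempty → append to chain.
Insert 888: h=8, bucket 8 empty → new chain.
Final buckets:
0: ∅
1: 562
2: ∅
3: 784
4: 235 -> 334 -> 598
5: 852 -> 885
6: 105
7: 29
8: 888
9: 218
10: 813

2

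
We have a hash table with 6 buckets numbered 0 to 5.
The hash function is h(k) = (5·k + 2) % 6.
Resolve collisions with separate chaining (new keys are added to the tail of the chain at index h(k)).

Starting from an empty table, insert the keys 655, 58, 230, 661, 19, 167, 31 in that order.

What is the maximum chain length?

4

Insert 655: h=1, bucket 1 empty → new chain.
Insert 58: h=4, bucket 4 empty → new chain.
Insert 230: h=0, bucket 0 empty → new chain.
Insert 661: h=1, bucket 1 nonempty → append to chain.
Insert 19: h=1, bucket 1 nonempty → append to chain.
Insert 167: h=3, bucket 3 empty → new chain.
Insert 31: h=1, bucket 1 nonempty → append to chain.
Final buckets:
0: 230
1: 655 -> 661 -> 19 -> 31
2: .
3: 167
4: 58
5: .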